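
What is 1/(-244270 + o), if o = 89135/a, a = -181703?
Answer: -181703/44384680945 ≈ -4.0938e-6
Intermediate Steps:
o = -89135/181703 (o = 89135/(-181703) = 89135*(-1/181703) = -89135/181703 ≈ -0.49055)
1/(-244270 + o) = 1/(-244270 - 89135/181703) = 1/(-44384680945/181703) = -181703/44384680945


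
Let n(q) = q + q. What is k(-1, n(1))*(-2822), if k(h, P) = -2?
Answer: 5644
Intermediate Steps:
n(q) = 2*q
k(-1, n(1))*(-2822) = -2*(-2822) = 5644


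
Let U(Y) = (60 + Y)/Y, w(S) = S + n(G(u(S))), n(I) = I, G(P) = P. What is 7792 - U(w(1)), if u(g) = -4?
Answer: 7811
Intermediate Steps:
w(S) = -4 + S (w(S) = S - 4 = -4 + S)
U(Y) = (60 + Y)/Y
7792 - U(w(1)) = 7792 - (60 + (-4 + 1))/(-4 + 1) = 7792 - (60 - 3)/(-3) = 7792 - (-1)*57/3 = 7792 - 1*(-19) = 7792 + 19 = 7811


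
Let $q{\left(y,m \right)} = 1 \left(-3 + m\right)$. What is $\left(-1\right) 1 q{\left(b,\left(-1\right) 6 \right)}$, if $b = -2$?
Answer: $9$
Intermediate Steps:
$q{\left(y,m \right)} = -3 + m$
$\left(-1\right) 1 q{\left(b,\left(-1\right) 6 \right)} = \left(-1\right) 1 \left(-3 - 6\right) = - (-3 - 6) = \left(-1\right) \left(-9\right) = 9$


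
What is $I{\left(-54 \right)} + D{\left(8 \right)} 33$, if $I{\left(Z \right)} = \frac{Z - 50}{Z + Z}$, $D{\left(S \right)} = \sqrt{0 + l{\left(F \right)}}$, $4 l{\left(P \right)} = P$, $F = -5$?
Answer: $\frac{26}{27} + \frac{33 i \sqrt{5}}{2} \approx 0.96296 + 36.895 i$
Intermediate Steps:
$l{\left(P \right)} = \frac{P}{4}$
$D{\left(S \right)} = \frac{i \sqrt{5}}{2}$ ($D{\left(S \right)} = \sqrt{0 + \frac{1}{4} \left(-5\right)} = \sqrt{0 - \frac{5}{4}} = \sqrt{- \frac{5}{4}} = \frac{i \sqrt{5}}{2}$)
$I{\left(Z \right)} = \frac{-50 + Z}{2 Z}$
$I{\left(-54 \right)} + D{\left(8 \right)} 33 = \frac{-50 - 54}{2 \left(-54\right)} + \frac{i \sqrt{5}}{2} \cdot 33 = \frac{1}{2} \left(- \frac{1}{54}\right) \left(-104\right) + \frac{33 i \sqrt{5}}{2} = \frac{26}{27} + \frac{33 i \sqrt{5}}{2}$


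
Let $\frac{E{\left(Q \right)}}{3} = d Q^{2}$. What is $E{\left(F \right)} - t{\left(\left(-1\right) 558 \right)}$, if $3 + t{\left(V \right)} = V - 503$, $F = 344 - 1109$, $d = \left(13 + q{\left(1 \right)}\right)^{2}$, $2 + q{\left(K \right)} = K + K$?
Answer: $296710139$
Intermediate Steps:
$q{\left(K \right)} = -2 + 2 K$ ($q{\left(K \right)} = -2 + \left(K + K\right) = -2 + 2 K$)
$d = 169$ ($d = \left(13 + \left(-2 + 2 \cdot 1\right)\right)^{2} = \left(13 + \left(-2 + 2\right)\right)^{2} = \left(13 + 0\right)^{2} = 13^{2} = 169$)
$F = -765$ ($F = 344 - 1109 = -765$)
$E{\left(Q \right)} = 507 Q^{2}$ ($E{\left(Q \right)} = 3 \cdot 169 Q^{2} = 507 Q^{2}$)
$t{\left(V \right)} = -506 + V$ ($t{\left(V \right)} = -3 + \left(V - 503\right) = -3 + \left(-503 + V\right) = -506 + V$)
$E{\left(F \right)} - t{\left(\left(-1\right) 558 \right)} = 507 \left(-765\right)^{2} - \left(-506 - 558\right) = 507 \cdot 585225 - \left(-506 - 558\right) = 296709075 - -1064 = 296709075 + 1064 = 296710139$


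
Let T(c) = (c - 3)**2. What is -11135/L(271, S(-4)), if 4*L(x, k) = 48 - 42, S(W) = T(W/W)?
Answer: -22270/3 ≈ -7423.3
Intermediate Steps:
T(c) = (-3 + c)**2
S(W) = 4 (S(W) = (-3 + W/W)**2 = (-3 + 1)**2 = (-2)**2 = 4)
L(x, k) = 3/2 (L(x, k) = (48 - 42)/4 = (1/4)*6 = 3/2)
-11135/L(271, S(-4)) = -11135/3/2 = -11135*2/3 = -22270/3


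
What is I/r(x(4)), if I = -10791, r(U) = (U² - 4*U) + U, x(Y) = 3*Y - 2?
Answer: -10791/70 ≈ -154.16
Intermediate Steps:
x(Y) = -2 + 3*Y
r(U) = U² - 3*U
I/r(x(4)) = -10791*1/((-3 + (-2 + 3*4))*(-2 + 3*4)) = -10791*1/((-3 + (-2 + 12))*(-2 + 12)) = -10791*1/(10*(-3 + 10)) = -10791/(10*7) = -10791/70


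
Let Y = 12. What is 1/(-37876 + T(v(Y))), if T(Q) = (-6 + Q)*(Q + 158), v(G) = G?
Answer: -1/36856 ≈ -2.7133e-5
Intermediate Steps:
T(Q) = (-6 + Q)*(158 + Q)
1/(-37876 + T(v(Y))) = 1/(-37876 + (-948 + 12**2 + 152*12)) = 1/(-37876 + (-948 + 144 + 1824)) = 1/(-37876 + 1020) = 1/(-36856) = -1/36856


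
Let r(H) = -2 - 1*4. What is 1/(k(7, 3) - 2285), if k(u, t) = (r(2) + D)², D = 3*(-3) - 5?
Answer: -1/1885 ≈ -0.00053050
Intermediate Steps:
r(H) = -6 (r(H) = -2 - 4 = -6)
D = -14 (D = -9 - 5 = -14)
k(u, t) = 400 (k(u, t) = (-6 - 14)² = (-20)² = 400)
1/(k(7, 3) - 2285) = 1/(400 - 2285) = 1/(-1885) = -1/1885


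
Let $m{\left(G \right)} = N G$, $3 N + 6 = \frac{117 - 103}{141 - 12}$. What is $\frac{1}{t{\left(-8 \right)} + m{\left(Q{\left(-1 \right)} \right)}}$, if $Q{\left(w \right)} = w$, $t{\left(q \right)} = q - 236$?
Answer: $- \frac{387}{93668} \approx -0.0041316$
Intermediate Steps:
$N = - \frac{760}{387}$ ($N = -2 + \frac{\left(117 - 103\right) \frac{1}{141 - 12}}{3} = -2 + \frac{14 \cdot \frac{1}{129}}{3} = -2 + \frac{1}{3} \cdot \frac{14}{129} = -2 + \frac{14}{387} = - \frac{760}{387} \approx -1.9638$)
$t{\left(q \right)} = -236 + q$
$m{\left(G \right)} = - \frac{760 G}{387}$
$\frac{1}{t{\left(-8 \right)} + m{\left(Q{\left(-1 \right)} \right)}} = \frac{1}{\left(-236 - 8\right) - - \frac{760}{387}} = \frac{1}{-244 + \frac{760}{387}} = \frac{1}{- \frac{93668}{387}} = - \frac{387}{93668}$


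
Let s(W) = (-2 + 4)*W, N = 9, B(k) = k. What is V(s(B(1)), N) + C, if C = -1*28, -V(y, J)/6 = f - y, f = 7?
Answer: -58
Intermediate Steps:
s(W) = 2*W
V(y, J) = -42 + 6*y (V(y, J) = -6*(7 - y) = -42 + 6*y)
C = -28
V(s(B(1)), N) + C = (-42 + 6*(2*1)) - 28 = (-42 + 6*2) - 28 = (-42 + 12) - 28 = -30 - 28 = -58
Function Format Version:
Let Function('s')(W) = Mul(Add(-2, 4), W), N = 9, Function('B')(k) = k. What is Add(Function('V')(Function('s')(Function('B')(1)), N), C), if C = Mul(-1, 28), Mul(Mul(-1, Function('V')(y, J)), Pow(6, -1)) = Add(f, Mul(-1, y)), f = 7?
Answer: -58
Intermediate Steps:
Function('s')(W) = Mul(2, W)
Function('V')(y, J) = Add(-42, Mul(6, y)) (Function('V')(y, J) = Mul(-6, Add(7, Mul(-1, y))) = Add(-42, Mul(6, y)))
C = -28
Add(Function('V')(Function('s')(Function('B')(1)), N), C) = Add(Add(-42, Mul(6, Mul(2, 1))), -28) = Add(Add(-42, Mul(6, 2)), -28) = Add(Add(-42, 12), -28) = Add(-30, -28) = -58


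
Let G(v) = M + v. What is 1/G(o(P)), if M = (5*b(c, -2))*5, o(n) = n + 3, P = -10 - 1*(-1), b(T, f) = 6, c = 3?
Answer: 1/144 ≈ 0.0069444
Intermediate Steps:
P = -9 (P = -10 + 1 = -9)
o(n) = 3 + n
M = 150 (M = (5*6)*5 = 30*5 = 150)
G(v) = 150 + v
1/G(o(P)) = 1/(150 + (3 - 9)) = 1/(150 - 6) = 1/144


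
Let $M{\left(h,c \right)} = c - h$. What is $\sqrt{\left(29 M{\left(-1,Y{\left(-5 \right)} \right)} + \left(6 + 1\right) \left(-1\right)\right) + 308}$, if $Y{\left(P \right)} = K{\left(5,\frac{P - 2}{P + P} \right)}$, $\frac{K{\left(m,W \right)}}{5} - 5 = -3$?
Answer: $2 \sqrt{155} \approx 24.9$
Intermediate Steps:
$K{\left(m,W \right)} = 10$ ($K{\left(m,W \right)} = 25 + 5 \left(-3\right) = 25 - 15 = 10$)
$Y{\left(P \right)} = 10$
$\sqrt{\left(29 M{\left(-1,Y{\left(-5 \right)} \right)} + \left(6 + 1\right) \left(-1\right)\right) + 308} = \sqrt{\left(29 \left(10 - -1\right) + \left(6 + 1\right) \left(-1\right)\right) + 308} = \sqrt{\left(29 \left(10 + 1\right) + 7 \left(-1\right)\right) + 308} = \sqrt{\left(29 \cdot 11 - 7\right) + 308} = \sqrt{\left(319 - 7\right) + 308} = \sqrt{312 + 308} = \sqrt{620} = 2 \sqrt{155}$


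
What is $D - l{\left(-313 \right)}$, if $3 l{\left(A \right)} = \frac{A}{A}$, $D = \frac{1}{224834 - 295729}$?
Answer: $- \frac{70898}{212685} \approx -0.33335$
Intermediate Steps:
$D = - \frac{1}{70895}$ ($D = \frac{1}{-70895} = - \frac{1}{70895} \approx -1.4105 \cdot 10^{-5}$)
$l{\left(A \right)} = \frac{1}{3}$ ($l{\left(A \right)} = \frac{A \frac{1}{A}}{3} = \frac{1}{3} \cdot 1 = \frac{1}{3}$)
$D - l{\left(-313 \right)} = - \frac{1}{70895} - \frac{1}{3} = - \frac{70898}{212685}$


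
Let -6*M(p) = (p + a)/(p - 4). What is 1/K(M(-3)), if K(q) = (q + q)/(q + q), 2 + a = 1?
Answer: 1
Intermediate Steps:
a = -1 (a = -2 + 1 = -1)
M(p) = -(-1 + p)/(6*(-4 + p)) (M(p) = -(p - 1)/(6*(p - 4)) = -(-1 + p)/(6*(-4 + p)))
K(q) = 1 (K(q) = (2*q)/((2*q)) = (2*q)*(1/(2*q)) = 1)
1/K(M(-3)) = 1/1 = 1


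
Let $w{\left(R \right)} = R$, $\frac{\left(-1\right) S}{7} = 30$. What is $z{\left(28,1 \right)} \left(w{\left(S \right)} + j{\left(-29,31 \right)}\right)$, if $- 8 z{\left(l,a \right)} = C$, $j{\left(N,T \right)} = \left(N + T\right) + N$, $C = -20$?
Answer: $- \frac{1185}{2} \approx -592.5$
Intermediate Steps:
$S = -210$ ($S = \left(-7\right) 30 = -210$)
$j{\left(N,T \right)} = T + 2 N$
$z{\left(l,a \right)} = \frac{5}{2}$ ($z{\left(l,a \right)} = \left(- \frac{1}{8}\right) \left(-20\right) = \frac{5}{2}$)
$z{\left(28,1 \right)} \left(w{\left(S \right)} + j{\left(-29,31 \right)}\right) = \frac{5 \left(-210 + \left(31 + 2 \left(-29\right)\right)\right)}{2} = \frac{5 \left(-210 + \left(31 - 58\right)\right)}{2} = \frac{5 \left(-210 - 27\right)}{2} = \frac{5}{2} \left(-237\right) = - \frac{1185}{2}$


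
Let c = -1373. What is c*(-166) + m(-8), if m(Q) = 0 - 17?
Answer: 227901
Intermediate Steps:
m(Q) = -17
c*(-166) + m(-8) = -1373*(-166) - 17 = 227918 - 17 = 227901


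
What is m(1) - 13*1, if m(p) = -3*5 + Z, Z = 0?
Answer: -28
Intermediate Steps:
m(p) = -15 (m(p) = -3*5 + 0 = -15 + 0 = -15)
m(1) - 13*1 = -15 - 13*1 = -15 - 13 = -28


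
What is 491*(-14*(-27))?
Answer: 185598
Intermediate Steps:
491*(-14*(-27)) = 491*378 = 185598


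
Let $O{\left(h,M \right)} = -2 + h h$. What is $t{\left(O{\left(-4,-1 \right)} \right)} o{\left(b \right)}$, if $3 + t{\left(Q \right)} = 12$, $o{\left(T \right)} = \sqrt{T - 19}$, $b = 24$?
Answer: $9 \sqrt{5} \approx 20.125$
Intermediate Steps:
$O{\left(h,M \right)} = -2 + h^{2}$
$o{\left(T \right)} = \sqrt{-19 + T}$
$t{\left(Q \right)} = 9$ ($t{\left(Q \right)} = -3 + 12 = 9$)
$t{\left(O{\left(-4,-1 \right)} \right)} o{\left(b \right)} = 9 \sqrt{-19 + 24} = 9 \sqrt{5}$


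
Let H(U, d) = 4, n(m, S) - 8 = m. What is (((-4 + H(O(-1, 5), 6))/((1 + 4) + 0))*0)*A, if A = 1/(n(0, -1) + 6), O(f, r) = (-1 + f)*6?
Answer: 0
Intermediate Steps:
n(m, S) = 8 + m
O(f, r) = -6 + 6*f
A = 1/14 (A = 1/((8 + 0) + 6) = 1/(8 + 6) = 1/14 ≈ 0.071429)
(((-4 + H(O(-1, 5), 6))/((1 + 4) + 0))*0)*A = (((-4 + 4)/((1 + 4) + 0))*0)*(1/14) = ((0/(5 + 0))*0)*(1/14) = ((0/5)*0)*(1/14) = ((0*(1/5))*0)*(1/14) = (0*0)*(1/14) = 0*(1/14) = 0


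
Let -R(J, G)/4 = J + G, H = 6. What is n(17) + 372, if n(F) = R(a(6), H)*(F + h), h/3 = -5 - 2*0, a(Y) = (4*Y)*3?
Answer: -252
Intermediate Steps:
a(Y) = 12*Y
R(J, G) = -4*G - 4*J (R(J, G) = -4*(J + G) = -4*(G + J) = -4*G - 4*J)
h = -15 (h = 3*(-5 - 2*0) = 3*(-5 + 0) = 3*(-5) = -15)
n(F) = 4680 - 312*F (n(F) = (-4*6 - 48*6)*(F - 15) = (-24 - 4*72)*(-15 + F) = (-24 - 288)*(-15 + F) = -312*(-15 + F) = 4680 - 312*F)
n(17) + 372 = (4680 - 312*17) + 372 = (4680 - 5304) + 372 = -624 + 372 = -252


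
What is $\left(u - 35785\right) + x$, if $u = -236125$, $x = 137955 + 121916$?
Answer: $-12039$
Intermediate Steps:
$x = 259871$
$\left(u - 35785\right) + x = \left(-236125 - 35785\right) + 259871 = -271910 + 259871 = -12039$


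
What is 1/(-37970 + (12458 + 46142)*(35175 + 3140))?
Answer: 1/2245221030 ≈ 4.4539e-10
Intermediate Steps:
1/(-37970 + (12458 + 46142)*(35175 + 3140)) = 1/(-37970 + 58600*38315) = 1/(-37970 + 2245259000) = 1/2245221030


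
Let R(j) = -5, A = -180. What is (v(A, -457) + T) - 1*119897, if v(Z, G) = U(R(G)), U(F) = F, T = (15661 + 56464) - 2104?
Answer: -49881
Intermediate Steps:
T = 70021 (T = 72125 - 2104 = 70021)
v(Z, G) = -5
(v(A, -457) + T) - 1*119897 = (-5 + 70021) - 1*119897 = 70016 - 119897 = -49881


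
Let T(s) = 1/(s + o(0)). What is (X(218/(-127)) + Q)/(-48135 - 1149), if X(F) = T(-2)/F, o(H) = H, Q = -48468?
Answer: 571133/580752 ≈ 0.98344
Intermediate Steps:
T(s) = 1/s (T(s) = 1/(s + 0) = 1/s)
X(F) = -1/(2*F) (X(F) = 1/((-2)*F) = -1/(2*F))
(X(218/(-127)) + Q)/(-48135 - 1149) = (-1/(2*(218/(-127))) - 48468)/(-48135 - 1149) = (-1/(2*(218*(-1/127))) - 48468)/(-49284) = (-1/(2*(-218/127)) - 48468)*(-1/49284) = (-½*(-127/218) - 48468)*(-1/49284) = (127/436 - 48468)*(-1/49284) = -21131921/436*(-1/49284) = 571133/580752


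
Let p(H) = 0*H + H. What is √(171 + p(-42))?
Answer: √129 ≈ 11.358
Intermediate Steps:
p(H) = H (p(H) = 0 + H = H)
√(171 + p(-42)) = √(171 - 42) = √129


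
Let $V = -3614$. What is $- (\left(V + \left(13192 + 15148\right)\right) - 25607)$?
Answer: $881$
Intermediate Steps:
$- (\left(V + \left(13192 + 15148\right)\right) - 25607) = - (\left(-3614 + \left(13192 + 15148\right)\right) - 25607) = - (\left(-3614 + 28340\right) - 25607) = - (24726 - 25607) = \left(-1\right) \left(-881\right) = 881$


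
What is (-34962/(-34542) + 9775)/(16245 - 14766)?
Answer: 56280502/8514603 ≈ 6.6099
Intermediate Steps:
(-34962/(-34542) + 9775)/(16245 - 14766) = (-34962*(-1/34542) + 9775)/1479 = (5827/5757 + 9775)*(1/1479) = (56280502/5757)*(1/1479) = 56280502/8514603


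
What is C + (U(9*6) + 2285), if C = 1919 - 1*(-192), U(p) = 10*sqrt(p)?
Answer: 4396 + 30*sqrt(6) ≈ 4469.5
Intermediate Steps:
C = 2111 (C = 1919 + 192 = 2111)
C + (U(9*6) + 2285) = 2111 + (10*sqrt(9*6) + 2285) = 2111 + (10*sqrt(54) + 2285) = 2111 + (10*(3*sqrt(6)) + 2285) = 2111 + (30*sqrt(6) + 2285) = 2111 + (2285 + 30*sqrt(6)) = 4396 + 30*sqrt(6)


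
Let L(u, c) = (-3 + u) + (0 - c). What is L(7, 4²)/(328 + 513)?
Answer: -12/841 ≈ -0.014269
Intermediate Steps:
L(u, c) = -3 + u - c (L(u, c) = (-3 + u) - c = -3 + u - c)
L(7, 4²)/(328 + 513) = (-3 + 7 - 1*4²)/(328 + 513) = (-3 + 7 - 1*16)/841 = (-3 + 7 - 16)*(1/841) = -12*1/841 = -12/841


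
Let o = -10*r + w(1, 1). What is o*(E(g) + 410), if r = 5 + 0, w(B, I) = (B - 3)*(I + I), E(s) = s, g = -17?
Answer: -21222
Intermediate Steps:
w(B, I) = 2*I*(-3 + B) (w(B, I) = (-3 + B)*(2*I) = 2*I*(-3 + B))
r = 5
o = -54 (o = -10*5 + 2*1*(-3 + 1) = -50 + 2*1*(-2) = -50 - 4 = -54)
o*(E(g) + 410) = -54*(-17 + 410) = -54*393 = -21222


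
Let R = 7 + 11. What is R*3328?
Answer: 59904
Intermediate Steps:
R = 18
R*3328 = 18*3328 = 59904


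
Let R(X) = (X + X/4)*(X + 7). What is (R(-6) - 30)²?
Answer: 5625/4 ≈ 1406.3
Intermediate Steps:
R(X) = 5*X*(7 + X)/4 (R(X) = (X + X*(¼))*(7 + X) = (X + X/4)*(7 + X) = (5*X/4)*(7 + X) = 5*X*(7 + X)/4)
(R(-6) - 30)² = ((5/4)*(-6)*(7 - 6) - 30)² = ((5/4)*(-6)*1 - 30)² = (-15/2 - 30)² = (-75/2)² = 5625/4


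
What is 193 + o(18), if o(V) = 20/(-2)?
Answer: 183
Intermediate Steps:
o(V) = -10 (o(V) = 20*(-½) = -10)
193 + o(18) = 193 - 10 = 183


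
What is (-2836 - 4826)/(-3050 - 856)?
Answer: 1277/651 ≈ 1.9616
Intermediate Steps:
(-2836 - 4826)/(-3050 - 856) = -7662/(-3906) = -7662*(-1/3906) = 1277/651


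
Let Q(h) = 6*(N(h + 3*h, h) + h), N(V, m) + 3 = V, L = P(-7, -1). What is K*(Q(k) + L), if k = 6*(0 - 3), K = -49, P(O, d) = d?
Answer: 27391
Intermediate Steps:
L = -1
N(V, m) = -3 + V
k = -18 (k = 6*(-3) = -18)
Q(h) = -18 + 30*h (Q(h) = 6*((-3 + (h + 3*h)) + h) = 6*((-3 + 4*h) + h) = 6*(-3 + 5*h) = -18 + 30*h)
K*(Q(k) + L) = -49*((-18 + 30*(-18)) - 1) = -49*((-18 - 540) - 1) = -49*(-558 - 1) = -49*(-559) = 27391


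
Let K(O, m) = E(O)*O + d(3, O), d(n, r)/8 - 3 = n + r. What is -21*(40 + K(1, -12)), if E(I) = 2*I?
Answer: -2058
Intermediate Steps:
d(n, r) = 24 + 8*n + 8*r (d(n, r) = 24 + 8*(n + r) = 24 + (8*n + 8*r) = 24 + 8*n + 8*r)
K(O, m) = 48 + 2*O**2 + 8*O (K(O, m) = (2*O)*O + (24 + 8*3 + 8*O) = 2*O**2 + (24 + 24 + 8*O) = 2*O**2 + (48 + 8*O) = 48 + 2*O**2 + 8*O)
-21*(40 + K(1, -12)) = -21*(40 + (48 + 2*1**2 + 8*1)) = -21*(40 + (48 + 2*1 + 8)) = -21*(40 + (48 + 2 + 8)) = -21*(40 + 58) = -21*98 = -2058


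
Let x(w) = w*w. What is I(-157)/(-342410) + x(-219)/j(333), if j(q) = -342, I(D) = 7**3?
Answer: -456178981/3252895 ≈ -140.24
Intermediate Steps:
x(w) = w**2
I(D) = 343
I(-157)/(-342410) + x(-219)/j(333) = 343/(-342410) + (-219)**2/(-342) = 343*(-1/342410) + 47961*(-1/342) = -343/342410 - 5329/38 = -456178981/3252895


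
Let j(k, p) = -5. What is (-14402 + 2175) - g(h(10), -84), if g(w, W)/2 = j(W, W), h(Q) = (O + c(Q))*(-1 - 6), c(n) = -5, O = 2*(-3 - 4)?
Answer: -12217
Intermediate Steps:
O = -14 (O = 2*(-7) = -14)
h(Q) = 133 (h(Q) = (-14 - 5)*(-1 - 6) = -19*(-7) = 133)
g(w, W) = -10 (g(w, W) = 2*(-5) = -10)
(-14402 + 2175) - g(h(10), -84) = (-14402 + 2175) - 1*(-10) = -12227 + 10 = -12217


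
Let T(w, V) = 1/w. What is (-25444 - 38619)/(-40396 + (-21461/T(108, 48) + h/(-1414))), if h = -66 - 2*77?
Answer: 45292541/1667235978 ≈ 0.027166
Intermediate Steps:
h = -220 (h = -66 - 154 = -220)
(-25444 - 38619)/(-40396 + (-21461/T(108, 48) + h/(-1414))) = (-25444 - 38619)/(-40396 + (-21461/(1/108) - 220/(-1414))) = -64063/(-40396 + (-21461/1/108 - 220*(-1/1414))) = -64063/(-40396 + (-21461*108 + 110/707)) = -64063/(-40396 + (-2317788 + 110/707)) = -64063/(-40396 - 1638676006/707) = -64063/(-1667235978/707) = -64063*(-707/1667235978) = 45292541/1667235978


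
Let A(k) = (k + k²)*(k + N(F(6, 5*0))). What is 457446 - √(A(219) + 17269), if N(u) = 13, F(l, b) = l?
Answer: 457446 - √11195029 ≈ 4.5410e+5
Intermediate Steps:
A(k) = (13 + k)*(k + k²) (A(k) = (k + k²)*(k + 13) = (k + k²)*(13 + k) = (13 + k)*(k + k²))
457446 - √(A(219) + 17269) = 457446 - √(219*(13 + 219² + 14*219) + 17269) = 457446 - √(219*(13 + 47961 + 3066) + 17269) = 457446 - √(219*51040 + 17269) = 457446 - √(11177760 + 17269) = 457446 - √11195029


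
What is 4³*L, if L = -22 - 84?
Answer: -6784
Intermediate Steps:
L = -106
4³*L = 4³*(-106) = 64*(-106) = -6784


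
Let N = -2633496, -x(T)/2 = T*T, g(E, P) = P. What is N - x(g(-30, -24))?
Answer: -2632344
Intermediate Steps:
x(T) = -2*T² (x(T) = -2*T*T = -2*T²)
N - x(g(-30, -24)) = -2633496 - (-2)*(-24)² = -2633496 - (-2)*576 = -2633496 - 1*(-1152) = -2633496 + 1152 = -2632344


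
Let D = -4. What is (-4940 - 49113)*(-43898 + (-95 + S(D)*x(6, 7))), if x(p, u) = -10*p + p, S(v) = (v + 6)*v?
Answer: 2354602733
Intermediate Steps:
S(v) = v*(6 + v) (S(v) = (6 + v)*v = v*(6 + v))
x(p, u) = -9*p
(-4940 - 49113)*(-43898 + (-95 + S(D)*x(6, 7))) = (-4940 - 49113)*(-43898 + (-95 + (-4*(6 - 4))*(-9*6))) = -54053*(-43898 + (-95 - 4*2*(-54))) = -54053*(-43898 + (-95 - 8*(-54))) = -54053*(-43898 + (-95 + 432)) = -54053*(-43898 + 337) = -54053*(-43561) = 2354602733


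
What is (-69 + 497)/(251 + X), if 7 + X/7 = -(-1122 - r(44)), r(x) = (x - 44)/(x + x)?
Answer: 107/2014 ≈ 0.053128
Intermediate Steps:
r(x) = (-44 + x)/(2*x) (r(x) = (-44 + x)/((2*x)) = (-44 + x)*(1/(2*x)) = (-44 + x)/(2*x))
X = 7805 (X = -49 + 7*(-(-1122 - (-44 + 44)/(2*44))) = -49 + 7*(-(-1122 - 0/(2*44))) = -49 + 7*(-(-1122 - 1*0)) = -49 + 7*(-(-1122 + 0)) = -49 + 7*(-1*(-1122)) = -49 + 7*1122 = -49 + 7854 = 7805)
(-69 + 497)/(251 + X) = (-69 + 497)/(251 + 7805) = 428/8056 = 428*(1/8056) = 107/2014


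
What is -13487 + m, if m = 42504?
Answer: 29017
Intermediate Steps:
-13487 + m = -13487 + 42504 = 29017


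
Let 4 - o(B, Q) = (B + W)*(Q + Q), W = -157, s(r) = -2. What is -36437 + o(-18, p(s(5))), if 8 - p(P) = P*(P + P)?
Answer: -36433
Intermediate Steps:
p(P) = 8 - 2*P² (p(P) = 8 - P*(P + P) = 8 - P*2*P = 8 - 2*P²)
o(B, Q) = 4 - 2*Q*(-157 + B) (o(B, Q) = 4 - (B - 157)*(Q + Q) = 4 - (-157 + B)*2*Q = 4 - 2*Q*(-157 + B))
-36437 + o(-18, p(s(5))) = -36437 + (4 + 314*(8 - 2*(-2)²) - 2*(-18)*(8 - 2*(-2)²)) = -36437 + (4 + 314*(8 - 2*4) - 2*(-18)*(8 - 2*4)) = -36437 + (4 + 314*(8 - 8) - 2*(-18)*(8 - 8)) = -36437 + (4 + 314*0 - 2*(-18)*0) = -36437 + (4 + 0 + 0) = -36437 + 4 = -36433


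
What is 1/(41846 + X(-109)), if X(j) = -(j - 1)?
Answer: 1/41956 ≈ 2.3834e-5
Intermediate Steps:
X(j) = 1 - j (X(j) = -(-1 + j) = 1 - j)
1/(41846 + X(-109)) = 1/(41846 + (1 - 1*(-109))) = 1/(41846 + (1 + 109)) = 1/(41846 + 110) = 1/41956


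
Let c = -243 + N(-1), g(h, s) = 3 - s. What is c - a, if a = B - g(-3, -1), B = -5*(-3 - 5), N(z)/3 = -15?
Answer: -324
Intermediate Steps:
N(z) = -45 (N(z) = 3*(-15) = -45)
B = 40 (B = -5*(-8) = 40)
a = 36 (a = 40 - (3 - 1*(-1)) = 40 - (3 + 1) = 40 - 1*4 = 40 - 4 = 36)
c = -288 (c = -243 - 45 = -288)
c - a = -288 - 1*36 = -288 - 36 = -324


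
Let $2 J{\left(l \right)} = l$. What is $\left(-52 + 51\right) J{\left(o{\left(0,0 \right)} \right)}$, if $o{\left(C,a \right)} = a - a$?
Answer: $0$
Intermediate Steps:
$o{\left(C,a \right)} = 0$
$J{\left(l \right)} = \frac{l}{2}$
$\left(-52 + 51\right) J{\left(o{\left(0,0 \right)} \right)} = \left(-52 + 51\right) \frac{1}{2} \cdot 0 = \left(-1\right) 0 = 0$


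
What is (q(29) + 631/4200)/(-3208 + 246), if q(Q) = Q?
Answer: -122431/12440400 ≈ -0.0098414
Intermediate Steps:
(q(29) + 631/4200)/(-3208 + 246) = (29 + 631/4200)/(-3208 + 246) = (29 + 631*(1/4200))/(-2962) = (29 + 631/4200)*(-1/2962) = (122431/4200)*(-1/2962) = -122431/12440400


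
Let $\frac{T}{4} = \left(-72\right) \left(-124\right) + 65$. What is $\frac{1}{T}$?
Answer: $\frac{1}{35972} \approx 2.7799 \cdot 10^{-5}$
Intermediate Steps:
$T = 35972$ ($T = 4 \left(\left(-72\right) \left(-124\right) + 65\right) = 4 \left(8928 + 65\right) = 4 \cdot 8993 = 35972$)
$\frac{1}{T} = \frac{1}{35972}$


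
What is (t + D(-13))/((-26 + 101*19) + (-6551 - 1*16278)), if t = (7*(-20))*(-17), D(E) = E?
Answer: -2367/20936 ≈ -0.11306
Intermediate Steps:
t = 2380 (t = -140*(-17) = 2380)
(t + D(-13))/((-26 + 101*19) + (-6551 - 1*16278)) = (2380 - 13)/((-26 + 101*19) + (-6551 - 1*16278)) = 2367/((-26 + 1919) + (-6551 - 16278)) = 2367/(1893 - 22829) = 2367/(-20936) = 2367*(-1/20936) = -2367/20936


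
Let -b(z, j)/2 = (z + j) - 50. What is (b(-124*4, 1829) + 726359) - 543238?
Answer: 180555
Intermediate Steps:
b(z, j) = 100 - 2*j - 2*z (b(z, j) = -2*((z + j) - 50) = -2*((j + z) - 50) = -2*(-50 + j + z) = 100 - 2*j - 2*z)
(b(-124*4, 1829) + 726359) - 543238 = ((100 - 2*1829 - (-248)*4) + 726359) - 543238 = ((100 - 3658 - 2*(-496)) + 726359) - 543238 = ((100 - 3658 + 992) + 726359) - 543238 = (-2566 + 726359) - 543238 = 723793 - 543238 = 180555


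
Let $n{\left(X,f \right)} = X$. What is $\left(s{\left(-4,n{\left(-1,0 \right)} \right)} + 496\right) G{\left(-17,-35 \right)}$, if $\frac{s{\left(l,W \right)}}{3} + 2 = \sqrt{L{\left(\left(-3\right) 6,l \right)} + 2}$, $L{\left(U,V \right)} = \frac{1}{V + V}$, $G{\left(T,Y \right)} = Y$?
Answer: $-17150 - \frac{105 \sqrt{30}}{4} \approx -17294.0$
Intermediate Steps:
$L{\left(U,V \right)} = \frac{1}{2 V}$
$s{\left(l,W \right)} = -6 + 3 \sqrt{2 + \frac{1}{2 l}}$ ($s{\left(l,W \right)} = -6 + 3 \sqrt{\frac{1}{2 l} + 2} = -6 + 3 \sqrt{2 + \frac{1}{2 l}}$)
$\left(s{\left(-4,n{\left(-1,0 \right)} \right)} + 496\right) G{\left(-17,-35 \right)} = \left(\left(-6 + \frac{3 \sqrt{8 + \frac{2}{-4}}}{2}\right) + 496\right) \left(-35\right) = \left(\left(-6 + \frac{3 \sqrt{8 + 2 \left(- \frac{1}{4}\right)}}{2}\right) + 496\right) \left(-35\right) = \left(\left(-6 + \frac{3 \sqrt{8 - \frac{1}{2}}}{2}\right) + 496\right) \left(-35\right) = \left(\left(-6 + \frac{3 \sqrt{\frac{15}{2}}}{2}\right) + 496\right) \left(-35\right) = \left(\left(-6 + \frac{3 \frac{\sqrt{30}}{2}}{2}\right) + 496\right) \left(-35\right) = \left(\left(-6 + \frac{3 \sqrt{30}}{4}\right) + 496\right) \left(-35\right) = \left(490 + \frac{3 \sqrt{30}}{4}\right) \left(-35\right) = -17150 - \frac{105 \sqrt{30}}{4}$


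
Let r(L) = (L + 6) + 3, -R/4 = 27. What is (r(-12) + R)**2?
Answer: 12321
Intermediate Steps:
R = -108 (R = -4*27 = -108)
r(L) = 9 + L (r(L) = (6 + L) + 3 = 9 + L)
(r(-12) + R)**2 = ((9 - 12) - 108)**2 = (-3 - 108)**2 = (-111)**2 = 12321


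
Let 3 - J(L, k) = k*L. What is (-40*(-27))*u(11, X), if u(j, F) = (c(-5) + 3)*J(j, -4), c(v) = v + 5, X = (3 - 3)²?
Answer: 152280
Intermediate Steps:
X = 0 (X = 0² = 0)
c(v) = 5 + v
J(L, k) = 3 - L*k (J(L, k) = 3 - k*L = 3 - L*k)
u(j, F) = 9 + 12*j (u(j, F) = ((5 - 5) + 3)*(3 - 1*j*(-4)) = (0 + 3)*(3 + 4*j) = 3*(3 + 4*j) = 9 + 12*j)
(-40*(-27))*u(11, X) = (-40*(-27))*(9 + 12*11) = 1080*(9 + 132) = 1080*141 = 152280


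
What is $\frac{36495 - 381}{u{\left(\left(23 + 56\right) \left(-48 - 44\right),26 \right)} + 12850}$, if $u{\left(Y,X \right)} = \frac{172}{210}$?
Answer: $\frac{1895985}{674668} \approx 2.8102$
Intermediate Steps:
$u{\left(Y,X \right)} = \frac{86}{105}$ ($u{\left(Y,X \right)} = 172 \cdot \frac{1}{210} = \frac{86}{105}$)
$\frac{36495 - 381}{u{\left(\left(23 + 56\right) \left(-48 - 44\right),26 \right)} + 12850} = \frac{36495 - 381}{\frac{86}{105} + 12850} = \frac{36114}{\frac{1349336}{105}} = 36114 \cdot \frac{105}{1349336} = \frac{1895985}{674668}$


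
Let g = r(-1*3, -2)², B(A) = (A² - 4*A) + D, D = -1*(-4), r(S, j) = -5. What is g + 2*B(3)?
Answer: 27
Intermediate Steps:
D = 4
B(A) = 4 + A² - 4*A (B(A) = (A² - 4*A) + 4 = 4 + A² - 4*A)
g = 25 (g = (-5)² = 25)
g + 2*B(3) = 25 + 2*(4 + 3² - 4*3) = 25 + 2*(4 + 9 - 12) = 25 + 2*1 = 25 + 2 = 27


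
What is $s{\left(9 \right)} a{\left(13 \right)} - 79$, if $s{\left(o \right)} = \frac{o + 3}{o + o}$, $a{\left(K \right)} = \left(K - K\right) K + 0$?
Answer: $-79$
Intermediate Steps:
$a{\left(K \right)} = 0$ ($a{\left(K \right)} = 0 K + 0 = 0 + 0 = 0$)
$s{\left(o \right)} = \frac{3 + o}{2 o}$
$s{\left(9 \right)} a{\left(13 \right)} - 79 = \frac{3 + 9}{2 \cdot 9} \cdot 0 - 79 = \frac{1}{2} \cdot \frac{1}{9} \cdot 12 \cdot 0 - 79 = \frac{2}{3} \cdot 0 - 79 = 0 - 79 = -79$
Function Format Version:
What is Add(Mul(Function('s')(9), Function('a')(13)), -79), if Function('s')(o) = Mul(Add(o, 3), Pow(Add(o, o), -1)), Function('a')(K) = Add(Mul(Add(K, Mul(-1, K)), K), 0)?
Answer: -79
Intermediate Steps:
Function('a')(K) = 0 (Function('a')(K) = Add(Mul(0, K), 0) = Add(0, 0) = 0)
Function('s')(o) = Mul(Rational(1, 2), Pow(o, -1), Add(3, o)) (Function('s')(o) = Mul(Add(3, o), Pow(Mul(2, o), -1)) = Mul(Add(3, o), Mul(Rational(1, 2), Pow(o, -1))) = Mul(Rational(1, 2), Pow(o, -1), Add(3, o)))
Add(Mul(Function('s')(9), Function('a')(13)), -79) = Add(Mul(Mul(Rational(1, 2), Pow(9, -1), Add(3, 9)), 0), -79) = Add(Mul(Mul(Rational(1, 2), Rational(1, 9), 12), 0), -79) = Add(Mul(Rational(2, 3), 0), -79) = Add(0, -79) = -79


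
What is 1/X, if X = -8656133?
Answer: -1/8656133 ≈ -1.1553e-7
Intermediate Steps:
1/X = 1/(-8656133) = -1/8656133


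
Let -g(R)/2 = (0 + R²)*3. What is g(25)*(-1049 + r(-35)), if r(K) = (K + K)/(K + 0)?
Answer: 3926250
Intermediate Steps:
r(K) = 2 (r(K) = (2*K)/K = 2)
g(R) = -6*R² (g(R) = -2*(0 + R²)*3 = -2*R²*3 = -6*R²)
g(25)*(-1049 + r(-35)) = (-6*25²)*(-1049 + 2) = -6*625*(-1047) = -3750*(-1047) = 3926250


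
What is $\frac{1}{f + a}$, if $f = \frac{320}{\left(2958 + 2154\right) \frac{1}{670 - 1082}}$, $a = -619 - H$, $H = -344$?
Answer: $- \frac{639}{192205} \approx -0.0033246$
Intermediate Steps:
$a = -275$ ($a = -619 - -344 = -619 + 344 = -275$)
$f = - \frac{16480}{639}$ ($f = \frac{320}{5112 \frac{1}{-412}} = \frac{320}{5112 \left(- \frac{1}{412}\right)} = \frac{320}{- \frac{1278}{103}} = 320 \left(- \frac{103}{1278}\right) = - \frac{16480}{639} \approx -25.79$)
$\frac{1}{f + a} = \frac{1}{- \frac{16480}{639} - 275} = \frac{1}{- \frac{192205}{639}} = - \frac{639}{192205}$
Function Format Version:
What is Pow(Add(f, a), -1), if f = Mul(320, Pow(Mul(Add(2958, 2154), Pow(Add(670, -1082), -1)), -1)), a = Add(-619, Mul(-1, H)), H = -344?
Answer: Rational(-639, 192205) ≈ -0.0033246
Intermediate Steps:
a = -275 (a = Add(-619, Mul(-1, -344)) = Add(-619, 344) = -275)
f = Rational(-16480, 639) (f = Mul(320, Pow(Mul(5112, Pow(-412, -1)), -1)) = Mul(320, Pow(Mul(5112, Rational(-1, 412)), -1)) = Mul(320, Pow(Rational(-1278, 103), -1)) = Mul(320, Rational(-103, 1278)) = Rational(-16480, 639) ≈ -25.790)
Pow(Add(f, a), -1) = Pow(Add(Rational(-16480, 639), -275), -1) = Pow(Rational(-192205, 639), -1) = Rational(-639, 192205)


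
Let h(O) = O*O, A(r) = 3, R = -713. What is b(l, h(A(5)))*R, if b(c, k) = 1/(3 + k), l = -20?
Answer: -713/12 ≈ -59.417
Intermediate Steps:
h(O) = O²
b(l, h(A(5)))*R = -713/(3 + 3²) = -713/(3 + 9) = -713/12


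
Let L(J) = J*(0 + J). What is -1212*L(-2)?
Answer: -4848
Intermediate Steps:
L(J) = J² (L(J) = J*J = J²)
-1212*L(-2) = -1212*(-2)² = -1212*4 = -4848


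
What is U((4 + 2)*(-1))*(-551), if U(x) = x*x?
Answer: -19836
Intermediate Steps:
U(x) = x²
U((4 + 2)*(-1))*(-551) = ((4 + 2)*(-1))²*(-551) = (6*(-1))²*(-551) = (-6)²*(-551) = 36*(-551) = -19836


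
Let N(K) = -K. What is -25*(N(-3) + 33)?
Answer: -900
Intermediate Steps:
-25*(N(-3) + 33) = -25*(-1*(-3) + 33) = -25*(3 + 33) = -25*36 = -900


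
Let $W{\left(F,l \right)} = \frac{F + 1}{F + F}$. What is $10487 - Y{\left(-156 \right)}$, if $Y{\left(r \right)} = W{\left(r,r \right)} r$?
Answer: $\frac{21129}{2} \approx 10565.0$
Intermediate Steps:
$W{\left(F,l \right)} = \frac{1 + F}{2 F}$
$Y{\left(r \right)} = \frac{1}{2} + \frac{r}{2}$ ($Y{\left(r \right)} = \frac{1 + r}{2 r} r = \frac{1}{2} + \frac{r}{2}$)
$10487 - Y{\left(-156 \right)} = 10487 - \left(\frac{1}{2} + \frac{1}{2} \left(-156\right)\right) = 10487 - \left(\frac{1}{2} - 78\right) = 10487 - - \frac{155}{2} = 10487 + \frac{155}{2} = \frac{21129}{2}$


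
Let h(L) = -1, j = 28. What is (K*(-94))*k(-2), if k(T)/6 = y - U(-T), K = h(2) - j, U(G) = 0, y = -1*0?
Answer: 0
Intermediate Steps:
y = 0
K = -29 (K = -1 - 1*28 = -1 - 28 = -29)
k(T) = 0 (k(T) = 6*(0 - 1*0) = 6*(0 + 0) = 6*0 = 0)
(K*(-94))*k(-2) = -29*(-94)*0 = 2726*0 = 0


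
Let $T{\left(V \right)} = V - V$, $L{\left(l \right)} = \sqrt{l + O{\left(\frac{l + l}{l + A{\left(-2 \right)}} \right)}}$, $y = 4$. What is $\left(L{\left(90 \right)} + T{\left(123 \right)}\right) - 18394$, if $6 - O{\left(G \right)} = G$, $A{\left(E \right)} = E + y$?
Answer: $-18394 + \frac{\sqrt{49749}}{23} \approx -18384.0$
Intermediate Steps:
$A{\left(E \right)} = 4 + E$ ($A{\left(E \right)} = E + 4 = 4 + E$)
$O{\left(G \right)} = 6 - G$
$L{\left(l \right)} = \sqrt{6 + l - \frac{2 l}{2 + l}}$ ($L{\left(l \right)} = \sqrt{l - \left(-6 + \frac{l + l}{l + \left(4 - 2\right)}\right)} = \sqrt{l - \left(-6 + \frac{2 l}{l + 2}\right)} = \sqrt{l - \left(-6 + \frac{2 l}{2 + l}\right)} = \sqrt{6 + l - \frac{2 l}{2 + l}}$)
$T{\left(V \right)} = 0$
$\left(L{\left(90 \right)} + T{\left(123 \right)}\right) - 18394 = \left(\sqrt{\frac{12 + 90^{2} + 6 \cdot 90}{2 + 90}} + 0\right) - 18394 = \left(\sqrt{\frac{12 + 8100 + 540}{92}} + 0\right) - 18394 = \left(\sqrt{\frac{1}{92} \cdot 8652} + 0\right) - 18394 = \left(\sqrt{\frac{2163}{23}} + 0\right) - 18394 = \left(\frac{\sqrt{49749}}{23} + 0\right) - 18394 = \frac{\sqrt{49749}}{23} - 18394 = -18394 + \frac{\sqrt{49749}}{23}$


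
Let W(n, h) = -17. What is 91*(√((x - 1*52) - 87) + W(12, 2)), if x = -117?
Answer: -1547 + 1456*I ≈ -1547.0 + 1456.0*I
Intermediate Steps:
91*(√((x - 1*52) - 87) + W(12, 2)) = 91*(√((-117 - 1*52) - 87) - 17) = 91*(√((-117 - 52) - 87) - 17) = 91*(√(-169 - 87) - 17) = 91*(√(-256) - 17) = 91*(16*I - 17) = 91*(-17 + 16*I) = -1547 + 1456*I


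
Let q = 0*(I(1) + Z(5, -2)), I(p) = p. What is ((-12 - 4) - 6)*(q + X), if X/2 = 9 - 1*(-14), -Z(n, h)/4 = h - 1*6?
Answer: -1012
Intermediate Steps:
Z(n, h) = 24 - 4*h (Z(n, h) = -4*(h - 1*6) = -4*(h - 6) = -4*(-6 + h) = 24 - 4*h)
X = 46 (X = 2*(9 - 1*(-14)) = 2*(9 + 14) = 2*23 = 46)
q = 0 (q = 0*(1 + (24 - 4*(-2))) = 0*(1 + (24 + 8)) = 0*(1 + 32) = 0*33 = 0)
((-12 - 4) - 6)*(q + X) = ((-12 - 4) - 6)*(0 + 46) = (-16 - 6)*46 = -22*46 = -1012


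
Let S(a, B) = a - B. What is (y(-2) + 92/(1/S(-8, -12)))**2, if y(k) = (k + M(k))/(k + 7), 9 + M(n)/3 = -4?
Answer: 3236401/25 ≈ 1.2946e+5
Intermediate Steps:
M(n) = -39 (M(n) = -27 + 3*(-4) = -27 - 12 = -39)
y(k) = (-39 + k)/(7 + k) (y(k) = (k - 39)/(k + 7) = (-39 + k)/(7 + k))
(y(-2) + 92/(1/S(-8, -12)))**2 = ((-39 - 2)/(7 - 2) + 92/(1/(-8 - 1*(-12))))**2 = (-41/5 + 92/(1/(-8 + 12)))**2 = ((1/5)*(-41) + 92/(1/4))**2 = (-41/5 + 92/(1/4))**2 = (-41/5 + 92*4)**2 = (-41/5 + 368)**2 = (1799/5)**2 = 3236401/25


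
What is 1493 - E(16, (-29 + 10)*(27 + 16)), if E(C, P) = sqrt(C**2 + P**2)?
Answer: 1493 - sqrt(667745) ≈ 675.84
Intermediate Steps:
1493 - E(16, (-29 + 10)*(27 + 16)) = 1493 - sqrt(16**2 + ((-29 + 10)*(27 + 16))**2) = 1493 - sqrt(256 + (-19*43)**2) = 1493 - sqrt(256 + (-817)**2) = 1493 - sqrt(256 + 667489) = 1493 - sqrt(667745)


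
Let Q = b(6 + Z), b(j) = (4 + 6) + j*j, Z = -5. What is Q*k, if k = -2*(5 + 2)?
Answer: -154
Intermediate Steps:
k = -14 (k = -2*7 = -14)
b(j) = 10 + j**2
Q = 11 (Q = 10 + (6 - 5)**2 = 10 + 1**2 = 10 + 1 = 11)
Q*k = 11*(-14) = -154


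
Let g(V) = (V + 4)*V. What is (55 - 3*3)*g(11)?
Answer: 7590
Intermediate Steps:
g(V) = V*(4 + V) (g(V) = (4 + V)*V = V*(4 + V))
(55 - 3*3)*g(11) = (55 - 3*3)*(11*(4 + 11)) = (55 - 9)*(11*15) = 46*165 = 7590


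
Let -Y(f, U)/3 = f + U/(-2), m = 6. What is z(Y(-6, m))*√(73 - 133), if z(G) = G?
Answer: 54*I*√15 ≈ 209.14*I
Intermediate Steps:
Y(f, U) = -3*f + 3*U/2 (Y(f, U) = -3*(f + U/(-2)) = -3*(f + U*(-½)) = -3*(f - U/2) = -3*f + 3*U/2)
z(Y(-6, m))*√(73 - 133) = (-3*(-6) + (3/2)*6)*√(73 - 133) = (18 + 9)*√(-60) = 27*(2*I*√15) = 54*I*√15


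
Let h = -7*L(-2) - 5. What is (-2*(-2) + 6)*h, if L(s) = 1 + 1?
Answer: -190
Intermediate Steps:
L(s) = 2
h = -19 (h = -7*2 - 5 = -14 - 5 = -19)
(-2*(-2) + 6)*h = (-2*(-2) + 6)*(-19) = (4 + 6)*(-19) = 10*(-19) = -190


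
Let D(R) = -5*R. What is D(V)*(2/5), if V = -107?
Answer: 214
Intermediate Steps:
D(V)*(2/5) = (-5*(-107))*(2/5) = 535*(2*(1/5)) = 535*(2/5) = 214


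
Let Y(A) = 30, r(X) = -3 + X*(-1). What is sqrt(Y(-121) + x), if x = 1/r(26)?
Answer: sqrt(25201)/29 ≈ 5.4741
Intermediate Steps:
r(X) = -3 - X
x = -1/29 (x = 1/(-3 - 1*26) = 1/(-3 - 26) = 1/(-29) = -1/29 ≈ -0.034483)
sqrt(Y(-121) + x) = sqrt(30 - 1/29) = sqrt(869/29) = sqrt(25201)/29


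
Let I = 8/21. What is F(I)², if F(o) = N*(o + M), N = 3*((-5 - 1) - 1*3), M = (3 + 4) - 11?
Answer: 467856/49 ≈ 9548.1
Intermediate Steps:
I = 8/21 (I = 8*(1/21) = 8/21 ≈ 0.38095)
M = -4 (M = 7 - 11 = -4)
N = -27 (N = 3*(-6 - 3) = 3*(-9) = -27)
F(o) = 108 - 27*o (F(o) = -27*(o - 4) = -27*(-4 + o) = 108 - 27*o)
F(I)² = (108 - 27*8/21)² = (108 - 72/7)² = (684/7)² = 467856/49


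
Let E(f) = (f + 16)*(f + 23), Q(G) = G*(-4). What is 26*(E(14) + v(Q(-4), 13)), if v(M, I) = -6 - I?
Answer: 28366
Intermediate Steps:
Q(G) = -4*G
E(f) = (16 + f)*(23 + f)
26*(E(14) + v(Q(-4), 13)) = 26*((368 + 14**2 + 39*14) + (-6 - 1*13)) = 26*((368 + 196 + 546) + (-6 - 13)) = 26*(1110 - 19) = 26*1091 = 28366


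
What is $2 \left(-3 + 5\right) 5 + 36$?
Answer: $56$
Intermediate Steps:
$2 \left(-3 + 5\right) 5 + 36 = 2 \cdot 2 \cdot 5 + 36 = 2 \cdot 10 + 36 = 20 + 36 = 56$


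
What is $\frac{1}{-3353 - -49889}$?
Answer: $\frac{1}{46536} \approx 2.1489 \cdot 10^{-5}$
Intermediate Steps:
$\frac{1}{-3353 - -49889} = \frac{1}{-3353 + 49889} = \frac{1}{46536}$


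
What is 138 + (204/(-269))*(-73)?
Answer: 52014/269 ≈ 193.36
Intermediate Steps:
138 + (204/(-269))*(-73) = 138 + (204*(-1/269))*(-73) = 138 - 204/269*(-73) = 138 + 14892/269 = 52014/269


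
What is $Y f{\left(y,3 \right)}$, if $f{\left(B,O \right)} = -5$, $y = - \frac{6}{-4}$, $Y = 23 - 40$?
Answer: $85$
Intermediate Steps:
$Y = -17$ ($Y = 23 - 40 = -17$)
$y = \frac{3}{2}$ ($y = \left(-6\right) \left(- \frac{1}{4}\right) = \frac{3}{2} \approx 1.5$)
$Y f{\left(y,3 \right)} = \left(-17\right) \left(-5\right) = 85$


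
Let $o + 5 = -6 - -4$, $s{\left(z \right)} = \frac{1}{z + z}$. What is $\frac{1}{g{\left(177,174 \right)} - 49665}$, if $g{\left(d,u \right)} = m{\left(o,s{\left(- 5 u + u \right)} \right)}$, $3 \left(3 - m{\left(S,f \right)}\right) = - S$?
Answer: $- \frac{3}{148993} \approx -2.0135 \cdot 10^{-5}$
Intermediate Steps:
$s{\left(z \right)} = \frac{1}{2 z}$
$o = -7$ ($o = -5 - 2 = -7$)
$m{\left(S,f \right)} = 3 + \frac{S}{3}$ ($m{\left(S,f \right)} = 3 - \frac{\left(-1\right) S}{3} = 3 + \frac{S}{3}$)
$g{\left(d,u \right)} = \frac{2}{3}$ ($g{\left(d,u \right)} = 3 + \frac{1}{3} \left(-7\right) = 3 - \frac{7}{3} = \frac{2}{3}$)
$\frac{1}{g{\left(177,174 \right)} - 49665} = \frac{1}{\frac{2}{3} - 49665} = \frac{1}{- \frac{148993}{3}} = - \frac{3}{148993}$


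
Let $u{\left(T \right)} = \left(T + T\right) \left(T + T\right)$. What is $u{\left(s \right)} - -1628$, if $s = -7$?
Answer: $1824$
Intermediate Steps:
$u{\left(T \right)} = 4 T^{2}$ ($u{\left(T \right)} = 2 T 2 T = 4 T^{2}$)
$u{\left(s \right)} - -1628 = 4 \left(-7\right)^{2} - -1628 = 4 \cdot 49 + 1628 = 196 + 1628 = 1824$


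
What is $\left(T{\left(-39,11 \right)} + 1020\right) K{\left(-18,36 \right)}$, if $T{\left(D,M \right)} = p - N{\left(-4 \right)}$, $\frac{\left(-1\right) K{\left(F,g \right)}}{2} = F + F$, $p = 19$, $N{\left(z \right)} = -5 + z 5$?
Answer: $76608$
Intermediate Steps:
$N{\left(z \right)} = -5 + 5 z$
$K{\left(F,g \right)} = - 4 F$ ($K{\left(F,g \right)} = - 2 \left(F + F\right) = - 2 \cdot 2 F = - 4 F$)
$T{\left(D,M \right)} = 44$ ($T{\left(D,M \right)} = 19 - \left(-5 + 5 \left(-4\right)\right) = 19 - \left(-5 - 20\right) = 19 - -25 = 19 + 25 = 44$)
$\left(T{\left(-39,11 \right)} + 1020\right) K{\left(-18,36 \right)} = \left(44 + 1020\right) \left(\left(-4\right) \left(-18\right)\right) = 1064 \cdot 72 = 76608$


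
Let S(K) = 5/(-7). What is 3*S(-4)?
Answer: -15/7 ≈ -2.1429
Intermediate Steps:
S(K) = -5/7 (S(K) = 5*(-⅐) = -5/7)
3*S(-4) = 3*(-5/7) = -15/7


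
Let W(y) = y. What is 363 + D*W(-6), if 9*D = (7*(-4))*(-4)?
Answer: 865/3 ≈ 288.33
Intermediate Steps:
D = 112/9 (D = ((7*(-4))*(-4))/9 = (-28*(-4))/9 = (1/9)*112 = 112/9 ≈ 12.444)
363 + D*W(-6) = 363 + (112/9)*(-6) = 363 - 224/3 = 865/3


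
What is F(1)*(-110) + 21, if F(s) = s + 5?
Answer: -639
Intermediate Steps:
F(s) = 5 + s
F(1)*(-110) + 21 = (5 + 1)*(-110) + 21 = 6*(-110) + 21 = -660 + 21 = -639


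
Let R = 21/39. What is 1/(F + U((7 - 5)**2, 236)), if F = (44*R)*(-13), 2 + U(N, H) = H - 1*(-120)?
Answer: 1/46 ≈ 0.021739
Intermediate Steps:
R = 7/13 (R = 21*(1/39) = 7/13 ≈ 0.53846)
U(N, H) = 118 + H (U(N, H) = -2 + (H - 1*(-120)) = -2 + (H + 120) = -2 + (120 + H) = 118 + H)
F = -308 (F = (44*(7/13))*(-13) = (308/13)*(-13) = -308)
1/(F + U((7 - 5)**2, 236)) = 1/(-308 + (118 + 236)) = 1/(-308 + 354) = 1/46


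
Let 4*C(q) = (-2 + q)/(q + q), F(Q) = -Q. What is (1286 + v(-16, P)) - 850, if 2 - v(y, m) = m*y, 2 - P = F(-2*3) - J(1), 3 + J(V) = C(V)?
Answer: 324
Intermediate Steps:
C(q) = (-2 + q)/(8*q) (C(q) = ((-2 + q)/(q + q))/4 = ((-2 + q)/((2*q)))/4 = ((-2 + q)*(1/(2*q)))/4 = ((-2 + q)/(2*q))/4 = (-2 + q)/(8*q))
J(V) = -3 + (-2 + V)/(8*V)
P = -57/8 (P = 2 - (-(-2)*3 - (-2 - 23*1)/(8*1)) = 2 - (-1*(-6) - (-2 - 23)/8) = 2 - (6 - (-25)/8) = 2 - (6 - 1*(-25/8)) = 2 - (6 + 25/8) = 2 - 1*73/8 = 2 - 73/8 = -57/8 ≈ -7.1250)
v(y, m) = 2 - m*y
(1286 + v(-16, P)) - 850 = (1286 + (2 - 1*(-57/8)*(-16))) - 850 = (1286 + (2 - 114)) - 850 = (1286 - 112) - 850 = 1174 - 850 = 324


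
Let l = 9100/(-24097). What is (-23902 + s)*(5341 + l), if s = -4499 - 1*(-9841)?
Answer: -2388541653120/24097 ≈ -9.9122e+7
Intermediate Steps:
l = -9100/24097 (l = 9100*(-1/24097) = -9100/24097 ≈ -0.37764)
s = 5342 (s = -4499 + 9841 = 5342)
(-23902 + s)*(5341 + l) = (-23902 + 5342)*(5341 - 9100/24097) = -18560*128692977/24097 = -2388541653120/24097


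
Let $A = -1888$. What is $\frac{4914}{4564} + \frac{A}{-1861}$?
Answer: $\frac{1268699}{606686} \approx 2.0912$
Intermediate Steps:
$\frac{4914}{4564} + \frac{A}{-1861} = \frac{4914}{4564} - \frac{1888}{-1861} = 4914 \cdot \frac{1}{4564} - - \frac{1888}{1861} = \frac{351}{326} + \frac{1888}{1861} = \frac{1268699}{606686}$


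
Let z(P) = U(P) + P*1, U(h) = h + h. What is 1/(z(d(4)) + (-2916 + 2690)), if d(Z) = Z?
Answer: -1/214 ≈ -0.0046729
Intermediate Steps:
U(h) = 2*h
z(P) = 3*P (z(P) = 2*P + P*1 = 2*P + P = 3*P)
1/(z(d(4)) + (-2916 + 2690)) = 1/(3*4 + (-2916 + 2690)) = 1/(12 - 226) = 1/(-214) = -1/214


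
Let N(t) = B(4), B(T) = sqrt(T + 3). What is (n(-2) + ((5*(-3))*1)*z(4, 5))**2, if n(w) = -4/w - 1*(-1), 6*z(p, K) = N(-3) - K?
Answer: 284 - 155*sqrt(7)/2 ≈ 78.954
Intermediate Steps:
B(T) = sqrt(3 + T)
N(t) = sqrt(7) (N(t) = sqrt(3 + 4) = sqrt(7))
z(p, K) = -K/6 + sqrt(7)/6 (z(p, K) = (sqrt(7) - K)/6 = -K/6 + sqrt(7)/6)
n(w) = 1 - 4/w (n(w) = -4/w + 1 = 1 - 4/w)
(n(-2) + ((5*(-3))*1)*z(4, 5))**2 = ((-4 - 2)/(-2) + ((5*(-3))*1)*(-1/6*5 + sqrt(7)/6))**2 = (-1/2*(-6) + (-15*1)*(-5/6 + sqrt(7)/6))**2 = (3 - 15*(-5/6 + sqrt(7)/6))**2 = (3 + (25/2 - 5*sqrt(7)/2))**2 = (31/2 - 5*sqrt(7)/2)**2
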